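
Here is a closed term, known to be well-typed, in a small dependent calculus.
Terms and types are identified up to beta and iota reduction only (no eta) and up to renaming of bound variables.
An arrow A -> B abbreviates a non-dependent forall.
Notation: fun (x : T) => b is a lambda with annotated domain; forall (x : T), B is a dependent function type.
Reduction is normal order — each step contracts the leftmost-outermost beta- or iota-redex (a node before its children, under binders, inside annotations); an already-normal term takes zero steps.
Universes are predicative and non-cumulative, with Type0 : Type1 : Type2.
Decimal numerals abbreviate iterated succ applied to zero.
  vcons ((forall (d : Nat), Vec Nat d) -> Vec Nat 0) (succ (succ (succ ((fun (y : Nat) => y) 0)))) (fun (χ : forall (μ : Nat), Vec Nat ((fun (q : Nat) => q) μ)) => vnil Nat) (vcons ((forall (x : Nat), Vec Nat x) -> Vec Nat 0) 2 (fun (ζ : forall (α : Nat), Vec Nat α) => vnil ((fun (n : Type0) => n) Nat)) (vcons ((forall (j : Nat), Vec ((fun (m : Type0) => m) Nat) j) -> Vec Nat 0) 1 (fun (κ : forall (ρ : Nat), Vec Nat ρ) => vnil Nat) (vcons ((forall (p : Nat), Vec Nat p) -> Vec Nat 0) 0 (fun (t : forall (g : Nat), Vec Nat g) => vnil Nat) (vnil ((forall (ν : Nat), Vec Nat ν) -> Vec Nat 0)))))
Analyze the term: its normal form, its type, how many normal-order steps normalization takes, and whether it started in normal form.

normal form:
  vcons ((forall (d : Nat), Vec Nat d) -> Vec Nat 0) 3 (fun (y : forall (χ : Nat), Vec Nat χ) => vnil Nat) (vcons ((forall (μ : Nat), Vec Nat μ) -> Vec Nat 0) 2 (fun (q : forall (x : Nat), Vec Nat x) => vnil Nat) (vcons ((forall (ζ : Nat), Vec Nat ζ) -> Vec Nat 0) 1 (fun (α : forall (n : Nat), Vec Nat n) => vnil Nat) (vcons ((forall (j : Nat), Vec Nat j) -> Vec Nat 0) 0 (fun (m : forall (κ : Nat), Vec Nat κ) => vnil Nat) (vnil ((forall (ρ : Nat), Vec Nat ρ) -> Vec Nat 0)))))
inferred type:
  Vec ((forall (d : Nat), Vec Nat d) -> Vec Nat 0) 4
normal-order step count: 4
term was already normal: no
first redex: a beta-redex


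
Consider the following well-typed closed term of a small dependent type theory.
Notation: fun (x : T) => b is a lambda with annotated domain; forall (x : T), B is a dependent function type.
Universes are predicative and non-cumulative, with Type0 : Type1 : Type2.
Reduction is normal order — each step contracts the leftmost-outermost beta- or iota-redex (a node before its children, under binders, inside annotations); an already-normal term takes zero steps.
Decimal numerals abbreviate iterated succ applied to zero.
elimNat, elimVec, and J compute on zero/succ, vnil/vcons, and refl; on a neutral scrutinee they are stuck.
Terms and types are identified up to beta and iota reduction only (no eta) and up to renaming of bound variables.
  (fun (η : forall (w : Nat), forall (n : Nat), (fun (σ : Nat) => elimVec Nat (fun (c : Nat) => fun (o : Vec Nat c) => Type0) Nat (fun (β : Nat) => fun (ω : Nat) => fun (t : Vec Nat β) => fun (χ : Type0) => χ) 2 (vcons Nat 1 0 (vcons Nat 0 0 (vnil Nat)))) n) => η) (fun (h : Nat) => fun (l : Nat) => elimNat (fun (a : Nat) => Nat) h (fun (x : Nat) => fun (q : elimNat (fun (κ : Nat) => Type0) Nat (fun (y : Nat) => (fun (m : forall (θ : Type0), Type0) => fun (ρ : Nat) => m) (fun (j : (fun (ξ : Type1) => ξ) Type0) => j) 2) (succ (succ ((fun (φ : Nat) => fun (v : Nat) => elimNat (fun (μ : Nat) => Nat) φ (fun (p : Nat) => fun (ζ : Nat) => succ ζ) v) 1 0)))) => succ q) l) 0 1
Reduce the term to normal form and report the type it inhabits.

normal form:
  1
inferred type:
  Nat


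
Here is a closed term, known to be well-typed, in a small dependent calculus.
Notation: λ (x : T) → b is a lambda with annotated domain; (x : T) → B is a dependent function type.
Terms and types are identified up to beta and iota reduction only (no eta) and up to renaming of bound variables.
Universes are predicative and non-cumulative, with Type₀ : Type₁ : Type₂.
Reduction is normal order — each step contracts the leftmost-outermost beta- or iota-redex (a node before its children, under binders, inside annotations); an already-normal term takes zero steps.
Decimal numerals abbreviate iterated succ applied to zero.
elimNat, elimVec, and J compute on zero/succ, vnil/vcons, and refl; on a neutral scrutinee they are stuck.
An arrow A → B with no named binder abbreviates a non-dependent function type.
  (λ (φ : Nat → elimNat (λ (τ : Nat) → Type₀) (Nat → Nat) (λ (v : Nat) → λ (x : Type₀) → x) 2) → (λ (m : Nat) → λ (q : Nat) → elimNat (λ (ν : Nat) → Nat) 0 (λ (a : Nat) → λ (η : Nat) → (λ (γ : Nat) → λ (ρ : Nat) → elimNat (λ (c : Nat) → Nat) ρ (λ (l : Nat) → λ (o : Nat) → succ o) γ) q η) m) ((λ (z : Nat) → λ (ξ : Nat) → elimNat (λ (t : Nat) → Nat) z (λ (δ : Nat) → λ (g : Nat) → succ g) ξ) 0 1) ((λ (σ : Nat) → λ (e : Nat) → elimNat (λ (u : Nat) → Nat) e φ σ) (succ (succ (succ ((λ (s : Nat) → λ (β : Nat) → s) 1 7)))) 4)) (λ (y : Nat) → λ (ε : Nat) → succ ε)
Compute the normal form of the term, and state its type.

reduced normal form:
  8
the term's type:
  Nat


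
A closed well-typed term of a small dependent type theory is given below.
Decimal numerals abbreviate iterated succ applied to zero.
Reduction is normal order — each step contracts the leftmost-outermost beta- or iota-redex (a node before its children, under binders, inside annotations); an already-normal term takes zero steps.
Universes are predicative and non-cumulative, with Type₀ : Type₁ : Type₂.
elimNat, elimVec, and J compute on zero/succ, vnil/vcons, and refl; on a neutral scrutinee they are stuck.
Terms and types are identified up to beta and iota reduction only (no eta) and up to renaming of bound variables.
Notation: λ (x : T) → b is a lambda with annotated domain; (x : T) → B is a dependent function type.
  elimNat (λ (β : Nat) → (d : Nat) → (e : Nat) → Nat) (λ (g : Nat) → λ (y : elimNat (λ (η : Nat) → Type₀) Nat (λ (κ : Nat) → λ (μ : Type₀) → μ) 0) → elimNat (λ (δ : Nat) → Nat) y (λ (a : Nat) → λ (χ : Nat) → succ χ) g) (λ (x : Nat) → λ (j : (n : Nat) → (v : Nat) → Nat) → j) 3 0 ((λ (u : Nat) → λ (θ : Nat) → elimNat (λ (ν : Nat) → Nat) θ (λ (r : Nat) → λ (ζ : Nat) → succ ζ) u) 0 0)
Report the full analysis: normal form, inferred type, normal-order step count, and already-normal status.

normal form:
  0
type:
  Nat
normal-order step count: 16
started in normal form: no
first contracted redex: an elimNat iota-redex


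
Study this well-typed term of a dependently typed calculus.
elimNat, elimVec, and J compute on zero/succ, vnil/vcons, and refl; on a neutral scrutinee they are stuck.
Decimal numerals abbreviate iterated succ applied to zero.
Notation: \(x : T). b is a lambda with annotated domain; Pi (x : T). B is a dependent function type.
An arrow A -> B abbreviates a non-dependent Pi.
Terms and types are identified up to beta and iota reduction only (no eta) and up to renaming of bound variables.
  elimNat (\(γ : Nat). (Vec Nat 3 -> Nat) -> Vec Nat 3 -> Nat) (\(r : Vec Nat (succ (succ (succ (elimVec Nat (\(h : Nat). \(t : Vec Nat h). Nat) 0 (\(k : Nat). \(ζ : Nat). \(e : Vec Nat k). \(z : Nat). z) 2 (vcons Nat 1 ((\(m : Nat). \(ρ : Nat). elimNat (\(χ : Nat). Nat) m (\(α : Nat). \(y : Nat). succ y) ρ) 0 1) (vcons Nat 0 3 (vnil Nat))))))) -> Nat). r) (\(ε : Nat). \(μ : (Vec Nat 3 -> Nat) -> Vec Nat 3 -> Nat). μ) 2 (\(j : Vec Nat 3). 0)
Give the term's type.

the term's type:
  Vec Nat 3 -> Nat


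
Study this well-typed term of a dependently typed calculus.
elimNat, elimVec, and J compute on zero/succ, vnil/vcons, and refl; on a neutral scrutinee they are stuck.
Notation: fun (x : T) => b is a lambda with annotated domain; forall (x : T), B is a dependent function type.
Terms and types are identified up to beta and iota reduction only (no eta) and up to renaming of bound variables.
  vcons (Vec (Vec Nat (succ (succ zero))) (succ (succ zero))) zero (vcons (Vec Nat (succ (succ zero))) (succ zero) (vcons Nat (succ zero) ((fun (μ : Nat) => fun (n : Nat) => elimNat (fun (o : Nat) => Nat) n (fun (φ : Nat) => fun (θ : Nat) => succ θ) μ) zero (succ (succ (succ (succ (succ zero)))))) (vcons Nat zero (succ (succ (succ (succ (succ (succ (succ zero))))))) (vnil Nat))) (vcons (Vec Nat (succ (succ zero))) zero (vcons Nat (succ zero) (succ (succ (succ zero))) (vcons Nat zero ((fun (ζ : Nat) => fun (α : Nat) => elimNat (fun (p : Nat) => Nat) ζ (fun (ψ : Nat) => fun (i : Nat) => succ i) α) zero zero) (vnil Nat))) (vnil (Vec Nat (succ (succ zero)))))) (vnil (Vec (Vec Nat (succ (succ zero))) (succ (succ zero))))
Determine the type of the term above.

the term's type:
  Vec (Vec (Vec Nat (succ (succ zero))) (succ (succ zero))) (succ zero)


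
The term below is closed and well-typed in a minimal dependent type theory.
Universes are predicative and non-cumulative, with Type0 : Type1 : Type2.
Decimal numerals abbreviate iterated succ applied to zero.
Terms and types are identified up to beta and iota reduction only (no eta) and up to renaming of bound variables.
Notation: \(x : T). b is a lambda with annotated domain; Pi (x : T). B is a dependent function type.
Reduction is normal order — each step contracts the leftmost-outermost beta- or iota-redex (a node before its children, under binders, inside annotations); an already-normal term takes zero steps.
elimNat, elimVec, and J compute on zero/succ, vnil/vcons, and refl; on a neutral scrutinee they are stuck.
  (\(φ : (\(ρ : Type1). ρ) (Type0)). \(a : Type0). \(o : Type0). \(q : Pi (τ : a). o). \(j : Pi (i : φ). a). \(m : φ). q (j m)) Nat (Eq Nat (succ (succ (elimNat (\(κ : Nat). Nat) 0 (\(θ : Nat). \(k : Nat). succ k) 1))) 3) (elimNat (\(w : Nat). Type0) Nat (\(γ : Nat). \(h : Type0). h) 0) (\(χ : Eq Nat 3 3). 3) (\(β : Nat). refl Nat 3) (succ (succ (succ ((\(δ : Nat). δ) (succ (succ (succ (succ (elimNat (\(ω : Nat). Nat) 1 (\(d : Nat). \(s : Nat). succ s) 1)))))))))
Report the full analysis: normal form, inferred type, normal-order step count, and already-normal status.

reduced normal form:
  3
the term's type:
  Nat
steps to reach normal form (normal order): 7
already normal: no
first redex: a beta-redex


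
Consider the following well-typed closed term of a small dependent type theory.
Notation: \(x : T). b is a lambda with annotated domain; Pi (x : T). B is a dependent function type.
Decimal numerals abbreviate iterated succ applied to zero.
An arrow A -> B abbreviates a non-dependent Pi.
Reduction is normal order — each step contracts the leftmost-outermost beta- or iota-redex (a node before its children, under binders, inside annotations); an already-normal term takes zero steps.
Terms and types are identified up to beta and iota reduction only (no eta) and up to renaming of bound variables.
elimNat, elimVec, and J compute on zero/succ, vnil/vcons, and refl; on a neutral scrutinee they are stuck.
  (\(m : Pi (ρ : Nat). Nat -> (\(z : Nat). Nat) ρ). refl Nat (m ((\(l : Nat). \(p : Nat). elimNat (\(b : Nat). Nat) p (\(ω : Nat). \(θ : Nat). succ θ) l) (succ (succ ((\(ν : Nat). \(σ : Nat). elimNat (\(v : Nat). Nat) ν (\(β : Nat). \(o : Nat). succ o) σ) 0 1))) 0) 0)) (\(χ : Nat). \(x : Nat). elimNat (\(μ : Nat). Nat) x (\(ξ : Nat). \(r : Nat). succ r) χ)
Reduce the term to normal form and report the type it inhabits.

normal form:
  refl Nat 3
inferred type:
  Eq Nat 3 3
observation: the first redex contracted is a beta-redex; the normal form is reached in 31 normal-order steps.


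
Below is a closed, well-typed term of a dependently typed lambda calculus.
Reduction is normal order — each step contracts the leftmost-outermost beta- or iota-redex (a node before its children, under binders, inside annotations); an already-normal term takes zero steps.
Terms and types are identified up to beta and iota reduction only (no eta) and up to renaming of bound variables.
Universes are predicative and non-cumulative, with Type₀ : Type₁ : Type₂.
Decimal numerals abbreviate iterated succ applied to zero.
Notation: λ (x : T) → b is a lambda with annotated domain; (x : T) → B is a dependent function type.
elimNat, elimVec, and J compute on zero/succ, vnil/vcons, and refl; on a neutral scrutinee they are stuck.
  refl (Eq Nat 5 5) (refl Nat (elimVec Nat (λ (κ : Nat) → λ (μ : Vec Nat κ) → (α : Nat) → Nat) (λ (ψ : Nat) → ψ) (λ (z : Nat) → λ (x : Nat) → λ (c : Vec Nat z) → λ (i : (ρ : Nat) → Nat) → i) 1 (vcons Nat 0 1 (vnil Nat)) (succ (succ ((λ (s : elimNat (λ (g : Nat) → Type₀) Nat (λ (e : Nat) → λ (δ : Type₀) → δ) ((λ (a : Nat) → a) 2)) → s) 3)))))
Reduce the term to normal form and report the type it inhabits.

normal form:
  refl (Eq Nat 5 5) (refl Nat 5)
the term's type:
  Eq (Eq Nat 5 5) (refl Nat 5) (refl Nat 5)


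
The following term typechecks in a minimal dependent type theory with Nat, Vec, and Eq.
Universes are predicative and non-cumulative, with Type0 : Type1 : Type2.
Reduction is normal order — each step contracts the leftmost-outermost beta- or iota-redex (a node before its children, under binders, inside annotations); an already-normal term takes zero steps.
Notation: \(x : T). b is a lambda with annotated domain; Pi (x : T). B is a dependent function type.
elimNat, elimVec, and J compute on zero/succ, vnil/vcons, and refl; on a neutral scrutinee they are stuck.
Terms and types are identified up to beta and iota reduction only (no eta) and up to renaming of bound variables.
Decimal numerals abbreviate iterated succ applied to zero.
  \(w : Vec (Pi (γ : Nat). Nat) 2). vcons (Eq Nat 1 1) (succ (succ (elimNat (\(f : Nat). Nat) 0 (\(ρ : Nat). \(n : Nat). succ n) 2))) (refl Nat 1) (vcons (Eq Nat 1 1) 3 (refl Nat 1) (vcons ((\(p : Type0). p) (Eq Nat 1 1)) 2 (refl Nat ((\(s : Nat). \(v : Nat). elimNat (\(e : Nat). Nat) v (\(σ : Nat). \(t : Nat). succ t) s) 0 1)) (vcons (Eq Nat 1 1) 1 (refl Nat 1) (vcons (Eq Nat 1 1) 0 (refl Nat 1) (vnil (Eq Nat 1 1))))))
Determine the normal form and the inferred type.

resulting normal form:
  \(w : Vec (Pi (γ : Nat). Nat) 2). vcons (Eq Nat 1 1) 4 (refl Nat 1) (vcons (Eq Nat 1 1) 3 (refl Nat 1) (vcons (Eq Nat 1 1) 2 (refl Nat 1) (vcons (Eq Nat 1 1) 1 (refl Nat 1) (vcons (Eq Nat 1 1) 0 (refl Nat 1) (vnil (Eq Nat 1 1))))))
the term's type:
  Pi (w : Vec (Pi (γ : Nat). Nat) 2). Vec (Eq Nat 1 1) 5
observation: contracting an elimNat iota-redex first, the term normalizes in 11 steps.


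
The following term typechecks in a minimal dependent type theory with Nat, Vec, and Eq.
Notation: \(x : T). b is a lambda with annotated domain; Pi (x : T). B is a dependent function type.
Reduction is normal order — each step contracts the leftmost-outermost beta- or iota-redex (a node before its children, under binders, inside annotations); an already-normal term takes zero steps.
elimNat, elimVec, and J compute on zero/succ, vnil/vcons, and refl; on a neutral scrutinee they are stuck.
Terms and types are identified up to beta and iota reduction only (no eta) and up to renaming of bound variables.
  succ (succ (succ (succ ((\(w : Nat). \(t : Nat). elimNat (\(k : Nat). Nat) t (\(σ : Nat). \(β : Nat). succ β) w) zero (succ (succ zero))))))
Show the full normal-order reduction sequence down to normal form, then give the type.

normal-order reduction:
  succ (succ (succ (succ ((\(w : Nat). \(t : Nat). elimNat (\(k : Nat). Nat) t (\(σ : Nat). \(β : Nat). succ β) w) zero (succ (succ zero))))))
  ~> succ (succ (succ (succ ((\(w : Nat). elimNat (\(t : Nat). Nat) w (\(k : Nat). \(σ : Nat). succ σ) zero) (succ (succ zero))))))
  ~> succ (succ (succ (succ (elimNat (\(w : Nat). Nat) (succ (succ zero)) (\(t : Nat). \(k : Nat). succ k) zero))))
  ~> succ (succ (succ (succ (succ (succ zero)))))
inferred type:
  Nat


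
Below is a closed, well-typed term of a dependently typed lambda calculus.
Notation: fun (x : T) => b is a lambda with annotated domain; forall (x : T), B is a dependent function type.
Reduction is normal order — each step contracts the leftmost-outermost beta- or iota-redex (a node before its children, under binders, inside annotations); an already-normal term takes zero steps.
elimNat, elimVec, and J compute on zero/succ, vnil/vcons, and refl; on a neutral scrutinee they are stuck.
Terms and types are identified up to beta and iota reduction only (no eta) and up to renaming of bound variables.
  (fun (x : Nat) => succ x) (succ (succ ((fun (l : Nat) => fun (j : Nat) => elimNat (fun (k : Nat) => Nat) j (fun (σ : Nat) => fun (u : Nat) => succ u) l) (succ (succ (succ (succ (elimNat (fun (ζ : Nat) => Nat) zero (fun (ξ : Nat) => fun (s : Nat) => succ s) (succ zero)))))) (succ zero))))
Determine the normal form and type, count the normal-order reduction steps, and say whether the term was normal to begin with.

normal form:
  succ (succ (succ (succ (succ (succ (succ (succ (succ zero))))))))
inferred type:
  Nat
normal-order step count: 23
started in normal form: no
first contracted redex: a beta-redex


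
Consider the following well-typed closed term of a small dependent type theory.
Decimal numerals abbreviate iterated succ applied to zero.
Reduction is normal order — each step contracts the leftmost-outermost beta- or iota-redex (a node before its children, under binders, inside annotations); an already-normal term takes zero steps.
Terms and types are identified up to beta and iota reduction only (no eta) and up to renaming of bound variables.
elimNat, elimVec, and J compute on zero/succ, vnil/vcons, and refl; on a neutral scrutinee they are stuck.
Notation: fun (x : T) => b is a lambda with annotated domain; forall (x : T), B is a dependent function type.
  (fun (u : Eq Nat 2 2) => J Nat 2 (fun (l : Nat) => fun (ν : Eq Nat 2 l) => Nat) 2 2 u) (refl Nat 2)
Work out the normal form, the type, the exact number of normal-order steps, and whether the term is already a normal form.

reduced normal form:
  2
the term's type:
  Nat
steps to reach normal form (normal order): 2
term was already normal: no
first contracted redex: a beta-redex


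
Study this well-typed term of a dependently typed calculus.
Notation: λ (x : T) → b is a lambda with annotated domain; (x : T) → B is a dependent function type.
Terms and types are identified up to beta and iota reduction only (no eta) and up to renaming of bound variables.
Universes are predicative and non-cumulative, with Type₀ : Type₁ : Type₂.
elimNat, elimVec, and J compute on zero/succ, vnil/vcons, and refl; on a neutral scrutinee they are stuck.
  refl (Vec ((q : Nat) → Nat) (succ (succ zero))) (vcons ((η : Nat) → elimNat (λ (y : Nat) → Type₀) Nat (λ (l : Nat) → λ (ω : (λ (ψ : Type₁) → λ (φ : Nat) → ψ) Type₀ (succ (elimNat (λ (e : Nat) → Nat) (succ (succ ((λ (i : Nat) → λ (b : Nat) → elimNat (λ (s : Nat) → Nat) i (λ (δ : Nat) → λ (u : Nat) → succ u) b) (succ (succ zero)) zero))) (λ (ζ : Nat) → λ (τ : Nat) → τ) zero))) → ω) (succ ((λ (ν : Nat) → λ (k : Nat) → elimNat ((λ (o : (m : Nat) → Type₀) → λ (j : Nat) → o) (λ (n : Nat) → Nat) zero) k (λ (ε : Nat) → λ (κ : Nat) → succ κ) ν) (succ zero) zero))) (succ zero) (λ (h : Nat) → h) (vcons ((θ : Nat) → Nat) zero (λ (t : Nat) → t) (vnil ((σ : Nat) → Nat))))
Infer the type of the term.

inferred type:
  Eq (Vec ((q : Nat) → Nat) (succ (succ zero))) (vcons ((η : Nat) → Nat) (succ zero) (λ (y : Nat) → y) (vcons ((l : Nat) → Nat) zero (λ (ω : Nat) → ω) (vnil ((ψ : Nat) → Nat)))) (vcons ((φ : Nat) → Nat) (succ zero) (λ (e : Nat) → e) (vcons ((i : Nat) → Nat) zero (λ (b : Nat) → b) (vnil ((s : Nat) → Nat))))


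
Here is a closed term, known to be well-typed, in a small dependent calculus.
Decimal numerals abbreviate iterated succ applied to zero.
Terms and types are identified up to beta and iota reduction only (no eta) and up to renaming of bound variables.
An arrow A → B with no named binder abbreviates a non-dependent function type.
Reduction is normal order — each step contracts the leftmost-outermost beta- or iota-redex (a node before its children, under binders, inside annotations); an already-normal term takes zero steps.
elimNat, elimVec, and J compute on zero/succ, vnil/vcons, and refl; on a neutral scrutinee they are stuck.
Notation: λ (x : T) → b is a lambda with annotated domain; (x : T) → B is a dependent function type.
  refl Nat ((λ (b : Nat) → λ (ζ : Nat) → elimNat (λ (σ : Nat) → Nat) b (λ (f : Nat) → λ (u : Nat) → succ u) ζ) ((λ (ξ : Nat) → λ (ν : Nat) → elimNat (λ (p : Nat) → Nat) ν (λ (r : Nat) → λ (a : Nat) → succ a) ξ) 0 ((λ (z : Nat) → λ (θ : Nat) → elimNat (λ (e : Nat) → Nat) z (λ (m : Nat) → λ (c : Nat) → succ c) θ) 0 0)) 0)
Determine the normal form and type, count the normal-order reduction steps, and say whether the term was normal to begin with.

reduced normal form:
  refl Nat 0
the term's type:
  Eq Nat 0 0
reduction steps (normal order): 9
already normal: no
first redex: a beta-redex


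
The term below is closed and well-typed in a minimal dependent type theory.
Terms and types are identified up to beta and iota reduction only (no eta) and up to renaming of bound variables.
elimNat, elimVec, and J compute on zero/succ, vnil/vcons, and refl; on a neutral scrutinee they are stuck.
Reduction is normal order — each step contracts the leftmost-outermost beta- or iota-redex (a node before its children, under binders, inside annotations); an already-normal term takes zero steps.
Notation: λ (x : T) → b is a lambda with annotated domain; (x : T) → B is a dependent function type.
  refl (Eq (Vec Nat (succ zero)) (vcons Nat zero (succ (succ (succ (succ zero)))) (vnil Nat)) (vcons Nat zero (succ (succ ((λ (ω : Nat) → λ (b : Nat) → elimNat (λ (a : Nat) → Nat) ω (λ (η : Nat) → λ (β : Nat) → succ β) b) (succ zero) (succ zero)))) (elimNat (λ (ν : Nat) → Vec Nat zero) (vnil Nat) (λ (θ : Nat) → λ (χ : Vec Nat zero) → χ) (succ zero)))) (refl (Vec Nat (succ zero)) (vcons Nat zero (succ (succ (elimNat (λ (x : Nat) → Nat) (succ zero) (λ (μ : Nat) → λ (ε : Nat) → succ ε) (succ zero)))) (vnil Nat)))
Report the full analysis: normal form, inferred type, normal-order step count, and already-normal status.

reduced normal form:
  refl (Eq (Vec Nat (succ zero)) (vcons Nat zero (succ (succ (succ (succ zero)))) (vnil Nat)) (vcons Nat zero (succ (succ (succ (succ zero)))) (vnil Nat))) (refl (Vec Nat (succ zero)) (vcons Nat zero (succ (succ (succ (succ zero)))) (vnil Nat)))
the term's type:
  Eq (Eq (Vec Nat (succ zero)) (vcons Nat zero (succ (succ (succ (succ zero)))) (vnil Nat)) (vcons Nat zero (succ (succ (succ (succ zero)))) (vnil Nat))) (refl (Vec Nat (succ zero)) (vcons Nat zero (succ (succ (succ (succ zero)))) (vnil Nat))) (refl (Vec Nat (succ zero)) (vcons Nat zero (succ (succ (succ (succ zero)))) (vnil Nat)))
steps to reach normal form (normal order): 14
already normal: no
first redex: a beta-redex


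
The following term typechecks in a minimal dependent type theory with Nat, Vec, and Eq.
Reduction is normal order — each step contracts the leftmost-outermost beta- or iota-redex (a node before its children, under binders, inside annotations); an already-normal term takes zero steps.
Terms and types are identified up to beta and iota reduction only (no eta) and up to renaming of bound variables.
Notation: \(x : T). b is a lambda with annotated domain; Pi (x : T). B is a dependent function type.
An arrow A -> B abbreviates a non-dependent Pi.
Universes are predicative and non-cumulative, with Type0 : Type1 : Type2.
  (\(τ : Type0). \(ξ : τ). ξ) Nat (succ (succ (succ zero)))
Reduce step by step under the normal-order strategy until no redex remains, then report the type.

normal-order reduction sequence:
  (\(τ : Type0). \(ξ : τ). ξ) Nat (succ (succ (succ zero)))
  ~> (\(τ : Nat). τ) (succ (succ (succ zero)))
  ~> succ (succ (succ zero))
type:
  Nat


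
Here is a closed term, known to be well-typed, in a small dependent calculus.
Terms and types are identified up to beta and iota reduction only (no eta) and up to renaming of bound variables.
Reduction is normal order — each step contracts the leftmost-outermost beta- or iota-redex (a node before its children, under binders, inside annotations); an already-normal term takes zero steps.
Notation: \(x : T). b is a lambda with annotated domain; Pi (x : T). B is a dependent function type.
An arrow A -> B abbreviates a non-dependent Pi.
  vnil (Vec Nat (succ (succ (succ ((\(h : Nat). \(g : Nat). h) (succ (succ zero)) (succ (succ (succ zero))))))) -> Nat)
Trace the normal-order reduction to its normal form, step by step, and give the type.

normal-order reduction:
  vnil (Vec Nat (succ (succ (succ ((\(h : Nat). \(g : Nat). h) (succ (succ zero)) (succ (succ (succ zero))))))) -> Nat)
  ~> vnil (Vec Nat (succ (succ (succ ((\(h : Nat). succ (succ zero)) (succ (succ (succ zero))))))) -> Nat)
  ~> vnil (Vec Nat (succ (succ (succ (succ (succ zero))))) -> Nat)
type:
  Vec (Vec Nat (succ (succ (succ (succ (succ zero))))) -> Nat) zero


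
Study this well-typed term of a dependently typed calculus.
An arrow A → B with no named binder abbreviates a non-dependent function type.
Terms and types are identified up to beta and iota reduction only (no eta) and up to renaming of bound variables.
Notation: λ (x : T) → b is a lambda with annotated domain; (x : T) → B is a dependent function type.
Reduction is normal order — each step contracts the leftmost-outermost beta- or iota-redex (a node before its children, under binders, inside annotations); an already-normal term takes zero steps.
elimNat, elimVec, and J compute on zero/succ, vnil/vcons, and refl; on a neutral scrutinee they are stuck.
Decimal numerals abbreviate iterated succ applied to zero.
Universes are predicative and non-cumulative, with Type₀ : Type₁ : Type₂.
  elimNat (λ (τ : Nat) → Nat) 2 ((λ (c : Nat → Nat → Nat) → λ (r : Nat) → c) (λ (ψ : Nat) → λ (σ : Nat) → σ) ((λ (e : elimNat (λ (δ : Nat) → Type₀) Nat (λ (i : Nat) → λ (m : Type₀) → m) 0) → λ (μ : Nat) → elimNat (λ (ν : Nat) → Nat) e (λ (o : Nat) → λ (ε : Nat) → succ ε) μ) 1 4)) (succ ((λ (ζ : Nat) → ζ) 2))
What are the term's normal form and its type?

resulting normal form:
  2
type:
  Nat


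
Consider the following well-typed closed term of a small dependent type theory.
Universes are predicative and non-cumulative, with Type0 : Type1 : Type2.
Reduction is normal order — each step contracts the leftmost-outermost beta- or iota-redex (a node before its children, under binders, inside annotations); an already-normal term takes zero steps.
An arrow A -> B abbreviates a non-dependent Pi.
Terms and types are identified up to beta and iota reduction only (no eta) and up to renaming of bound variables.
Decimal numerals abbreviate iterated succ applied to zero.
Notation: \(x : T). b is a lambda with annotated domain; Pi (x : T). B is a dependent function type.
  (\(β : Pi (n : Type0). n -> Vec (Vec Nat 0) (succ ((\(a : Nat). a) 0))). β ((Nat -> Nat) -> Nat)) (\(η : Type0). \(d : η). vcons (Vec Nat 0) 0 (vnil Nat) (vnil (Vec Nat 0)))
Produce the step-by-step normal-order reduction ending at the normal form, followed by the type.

normal-order reduction:
  (\(β : Pi (n : Type0). n -> Vec (Vec Nat 0) (succ ((\(a : Nat). a) 0))). β ((Nat -> Nat) -> Nat)) (\(η : Type0). \(d : η). vcons (Vec Nat 0) 0 (vnil Nat) (vnil (Vec Nat 0)))
  ~> (\(β : Type0). \(n : β). vcons (Vec Nat 0) 0 (vnil Nat) (vnil (Vec Nat 0))) ((Nat -> Nat) -> Nat)
  ~> \(β : (Nat -> Nat) -> Nat). vcons (Vec Nat 0) 0 (vnil Nat) (vnil (Vec Nat 0))
the term's type:
  ((Nat -> Nat) -> Nat) -> Vec (Vec Nat 0) 1


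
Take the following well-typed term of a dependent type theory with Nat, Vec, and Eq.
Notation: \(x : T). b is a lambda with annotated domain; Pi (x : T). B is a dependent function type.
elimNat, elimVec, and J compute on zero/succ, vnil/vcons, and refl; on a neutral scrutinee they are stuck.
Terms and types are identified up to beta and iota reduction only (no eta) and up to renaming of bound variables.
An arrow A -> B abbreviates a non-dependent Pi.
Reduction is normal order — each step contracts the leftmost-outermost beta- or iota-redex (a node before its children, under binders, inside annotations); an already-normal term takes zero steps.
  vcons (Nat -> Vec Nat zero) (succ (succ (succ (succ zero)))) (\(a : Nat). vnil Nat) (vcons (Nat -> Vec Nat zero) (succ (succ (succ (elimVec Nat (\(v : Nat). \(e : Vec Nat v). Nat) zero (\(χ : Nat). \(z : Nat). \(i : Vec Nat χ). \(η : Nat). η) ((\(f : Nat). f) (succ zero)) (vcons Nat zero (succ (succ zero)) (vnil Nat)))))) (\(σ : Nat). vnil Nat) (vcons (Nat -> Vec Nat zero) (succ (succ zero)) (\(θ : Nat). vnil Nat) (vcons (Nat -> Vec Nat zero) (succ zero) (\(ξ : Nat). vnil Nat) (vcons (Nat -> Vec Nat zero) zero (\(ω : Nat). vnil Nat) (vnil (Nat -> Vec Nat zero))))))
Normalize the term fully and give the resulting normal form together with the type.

normal form:
  vcons (Nat -> Vec Nat zero) (succ (succ (succ (succ zero)))) (\(a : Nat). vnil Nat) (vcons (Nat -> Vec Nat zero) (succ (succ (succ zero))) (\(v : Nat). vnil Nat) (vcons (Nat -> Vec Nat zero) (succ (succ zero)) (\(e : Nat). vnil Nat) (vcons (Nat -> Vec Nat zero) (succ zero) (\(χ : Nat). vnil Nat) (vcons (Nat -> Vec Nat zero) zero (\(z : Nat). vnil Nat) (vnil (Nat -> Vec Nat zero))))))
the term's type:
  Vec (Nat -> Vec Nat zero) (succ (succ (succ (succ (succ zero)))))
observation: normalization takes exactly 6 steps under the normal-order strategy.


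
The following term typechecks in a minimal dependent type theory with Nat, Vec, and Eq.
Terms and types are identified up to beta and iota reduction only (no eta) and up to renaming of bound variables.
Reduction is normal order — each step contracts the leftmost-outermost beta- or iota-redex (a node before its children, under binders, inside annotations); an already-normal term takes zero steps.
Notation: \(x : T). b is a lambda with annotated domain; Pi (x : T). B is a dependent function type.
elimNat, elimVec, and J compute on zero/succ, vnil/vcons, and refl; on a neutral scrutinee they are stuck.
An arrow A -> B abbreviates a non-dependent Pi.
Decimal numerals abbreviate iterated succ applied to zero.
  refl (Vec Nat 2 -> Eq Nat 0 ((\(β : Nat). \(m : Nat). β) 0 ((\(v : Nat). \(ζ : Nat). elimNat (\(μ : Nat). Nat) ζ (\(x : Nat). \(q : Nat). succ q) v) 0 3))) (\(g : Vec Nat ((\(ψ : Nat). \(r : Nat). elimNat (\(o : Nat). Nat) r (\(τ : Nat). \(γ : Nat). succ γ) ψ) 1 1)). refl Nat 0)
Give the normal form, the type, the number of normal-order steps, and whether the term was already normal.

resulting normal form:
  refl (Vec Nat 2 -> Eq Nat 0 0) (\(β : Vec Nat 2). refl Nat 0)
inferred type:
  Eq (Vec Nat 2 -> Eq Nat 0 0) (\(β : Vec Nat 2). refl Nat 0) (\(m : Vec Nat 2). refl Nat 0)
steps to reach normal form (normal order): 8
term was already normal: no
first contracted redex: a beta-redex


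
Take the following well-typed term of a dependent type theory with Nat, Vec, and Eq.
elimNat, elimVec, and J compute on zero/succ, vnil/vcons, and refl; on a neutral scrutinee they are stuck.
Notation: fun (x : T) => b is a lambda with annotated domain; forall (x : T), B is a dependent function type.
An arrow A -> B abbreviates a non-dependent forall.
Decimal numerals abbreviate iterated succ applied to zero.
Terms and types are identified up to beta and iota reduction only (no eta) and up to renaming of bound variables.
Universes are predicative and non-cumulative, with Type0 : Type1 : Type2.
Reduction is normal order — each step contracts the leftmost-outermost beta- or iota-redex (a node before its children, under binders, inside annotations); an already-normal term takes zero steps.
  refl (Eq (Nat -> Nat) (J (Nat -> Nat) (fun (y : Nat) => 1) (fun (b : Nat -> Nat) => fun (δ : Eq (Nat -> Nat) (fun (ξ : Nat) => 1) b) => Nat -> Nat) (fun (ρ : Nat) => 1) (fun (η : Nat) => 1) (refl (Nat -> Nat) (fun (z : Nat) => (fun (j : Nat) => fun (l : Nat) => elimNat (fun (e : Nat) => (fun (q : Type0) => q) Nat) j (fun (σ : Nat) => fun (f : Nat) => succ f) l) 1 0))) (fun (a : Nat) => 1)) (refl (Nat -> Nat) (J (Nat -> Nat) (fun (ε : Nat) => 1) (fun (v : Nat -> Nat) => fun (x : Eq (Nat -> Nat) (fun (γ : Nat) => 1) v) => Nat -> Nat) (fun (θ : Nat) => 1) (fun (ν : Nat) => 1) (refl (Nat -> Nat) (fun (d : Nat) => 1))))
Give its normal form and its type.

reduced normal form:
  refl (Eq (Nat -> Nat) (fun (y : Nat) => 1) (fun (b : Nat) => 1)) (refl (Nat -> Nat) (fun (δ : Nat) => 1))
inferred type:
  Eq (Eq (Nat -> Nat) (fun (y : Nat) => 1) (fun (b : Nat) => 1)) (refl (Nat -> Nat) (fun (δ : Nat) => 1)) (refl (Nat -> Nat) (fun (ξ : Nat) => 1))


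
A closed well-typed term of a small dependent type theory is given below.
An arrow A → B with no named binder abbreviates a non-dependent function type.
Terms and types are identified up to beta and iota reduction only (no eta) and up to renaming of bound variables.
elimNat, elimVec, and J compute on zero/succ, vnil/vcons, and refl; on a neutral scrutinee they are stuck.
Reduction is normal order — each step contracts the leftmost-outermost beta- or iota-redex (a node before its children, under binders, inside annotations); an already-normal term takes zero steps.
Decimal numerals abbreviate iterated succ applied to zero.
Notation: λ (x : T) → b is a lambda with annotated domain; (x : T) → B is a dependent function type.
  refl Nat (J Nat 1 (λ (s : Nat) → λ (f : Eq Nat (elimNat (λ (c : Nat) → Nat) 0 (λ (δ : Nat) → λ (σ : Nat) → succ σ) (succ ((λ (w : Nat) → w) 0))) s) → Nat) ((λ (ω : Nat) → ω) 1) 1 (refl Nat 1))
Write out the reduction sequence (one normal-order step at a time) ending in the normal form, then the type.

normal-order reduction:
  refl Nat (J Nat 1 (λ (s : Nat) → λ (f : Eq Nat (elimNat (λ (c : Nat) → Nat) 0 (λ (δ : Nat) → λ (σ : Nat) → succ σ) (succ ((λ (w : Nat) → w) 0))) s) → Nat) ((λ (ω : Nat) → ω) 1) 1 (refl Nat 1))
  ~> refl Nat ((λ (s : Nat) → s) 1)
  ~> refl Nat 1
type:
  Eq Nat 1 1


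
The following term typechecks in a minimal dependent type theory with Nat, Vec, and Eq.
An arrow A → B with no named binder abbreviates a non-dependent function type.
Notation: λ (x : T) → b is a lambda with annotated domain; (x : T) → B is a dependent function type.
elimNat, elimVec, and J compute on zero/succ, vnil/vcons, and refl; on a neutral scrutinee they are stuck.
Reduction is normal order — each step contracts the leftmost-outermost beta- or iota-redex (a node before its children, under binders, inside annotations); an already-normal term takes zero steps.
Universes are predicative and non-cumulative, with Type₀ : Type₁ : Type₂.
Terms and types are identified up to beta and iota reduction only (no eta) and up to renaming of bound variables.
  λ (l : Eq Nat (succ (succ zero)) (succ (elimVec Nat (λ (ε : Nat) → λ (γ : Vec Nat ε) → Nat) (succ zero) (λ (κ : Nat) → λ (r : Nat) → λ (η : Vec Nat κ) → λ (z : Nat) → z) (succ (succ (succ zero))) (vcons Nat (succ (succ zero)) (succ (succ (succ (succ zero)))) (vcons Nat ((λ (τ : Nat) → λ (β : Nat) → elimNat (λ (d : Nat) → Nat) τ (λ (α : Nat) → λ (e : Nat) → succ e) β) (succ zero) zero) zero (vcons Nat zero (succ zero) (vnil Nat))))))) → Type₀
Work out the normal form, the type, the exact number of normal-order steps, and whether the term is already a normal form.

normal form:
  λ (l : Eq Nat (succ (succ zero)) (succ (succ zero))) → Type₀
the term's type:
  Eq Nat (succ (succ zero)) (succ (succ zero)) → Type₁
steps to reach normal form (normal order): 16
term was already normal: no
first contracted redex: an elimVec iota-redex


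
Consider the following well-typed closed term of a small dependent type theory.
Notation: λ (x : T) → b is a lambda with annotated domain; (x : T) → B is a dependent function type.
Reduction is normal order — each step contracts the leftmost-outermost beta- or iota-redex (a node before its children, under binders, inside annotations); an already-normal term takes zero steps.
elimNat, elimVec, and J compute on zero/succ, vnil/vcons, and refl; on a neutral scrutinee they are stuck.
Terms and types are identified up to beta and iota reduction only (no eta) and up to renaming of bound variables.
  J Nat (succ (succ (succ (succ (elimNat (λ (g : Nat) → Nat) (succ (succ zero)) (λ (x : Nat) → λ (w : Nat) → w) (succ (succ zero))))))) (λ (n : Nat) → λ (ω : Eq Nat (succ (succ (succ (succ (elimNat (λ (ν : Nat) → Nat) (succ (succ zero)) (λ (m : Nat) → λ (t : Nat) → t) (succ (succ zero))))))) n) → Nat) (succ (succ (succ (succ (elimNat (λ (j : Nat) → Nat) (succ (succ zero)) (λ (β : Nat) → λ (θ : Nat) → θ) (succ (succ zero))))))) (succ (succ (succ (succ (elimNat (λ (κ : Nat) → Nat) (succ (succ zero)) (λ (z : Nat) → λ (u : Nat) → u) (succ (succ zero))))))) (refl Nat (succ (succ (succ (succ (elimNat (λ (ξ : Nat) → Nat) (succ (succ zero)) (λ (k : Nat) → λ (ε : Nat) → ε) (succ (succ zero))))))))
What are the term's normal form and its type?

resulting normal form:
  succ (succ (succ (succ (succ (succ zero)))))
the term's type:
  Nat


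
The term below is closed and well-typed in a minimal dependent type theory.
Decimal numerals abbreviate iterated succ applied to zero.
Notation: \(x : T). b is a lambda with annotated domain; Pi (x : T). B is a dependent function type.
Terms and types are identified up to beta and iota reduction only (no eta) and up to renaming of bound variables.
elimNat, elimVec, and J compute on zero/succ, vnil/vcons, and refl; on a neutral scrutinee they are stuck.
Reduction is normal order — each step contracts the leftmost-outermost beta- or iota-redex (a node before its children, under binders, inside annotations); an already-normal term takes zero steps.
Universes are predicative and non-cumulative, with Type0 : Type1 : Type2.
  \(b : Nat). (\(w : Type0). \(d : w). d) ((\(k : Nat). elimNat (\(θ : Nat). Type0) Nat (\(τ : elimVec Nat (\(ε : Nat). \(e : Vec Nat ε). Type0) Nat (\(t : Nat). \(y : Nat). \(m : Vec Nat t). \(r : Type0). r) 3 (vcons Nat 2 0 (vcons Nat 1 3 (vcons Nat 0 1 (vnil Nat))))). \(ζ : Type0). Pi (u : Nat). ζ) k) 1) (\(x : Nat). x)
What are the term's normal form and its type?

reduced normal form:
  \(b : Nat). \(w : Nat). w
the term's type:
  Pi (b : Nat). Pi (w : Nat). Nat


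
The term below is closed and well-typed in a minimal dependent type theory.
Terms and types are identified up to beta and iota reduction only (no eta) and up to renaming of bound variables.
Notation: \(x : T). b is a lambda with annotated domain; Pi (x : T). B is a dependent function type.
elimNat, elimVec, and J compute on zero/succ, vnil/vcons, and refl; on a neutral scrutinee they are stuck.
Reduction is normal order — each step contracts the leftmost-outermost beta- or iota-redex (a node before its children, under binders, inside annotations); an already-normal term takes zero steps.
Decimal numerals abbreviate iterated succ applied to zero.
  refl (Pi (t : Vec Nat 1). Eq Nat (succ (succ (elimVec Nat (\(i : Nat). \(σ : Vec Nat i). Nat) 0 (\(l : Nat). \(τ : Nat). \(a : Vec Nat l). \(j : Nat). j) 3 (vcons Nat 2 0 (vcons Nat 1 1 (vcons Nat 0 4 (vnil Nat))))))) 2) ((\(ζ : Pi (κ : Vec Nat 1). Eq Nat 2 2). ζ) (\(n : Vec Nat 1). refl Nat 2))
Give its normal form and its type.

normal form:
  refl (Pi (t : Vec Nat 1). Eq Nat 2 2) (\(i : Vec Nat 1). refl Nat 2)
type:
  Eq (Pi (t : Vec Nat 1). Eq Nat 2 2) (\(i : Vec Nat 1). refl Nat 2) (\(σ : Vec Nat 1). refl Nat 2)


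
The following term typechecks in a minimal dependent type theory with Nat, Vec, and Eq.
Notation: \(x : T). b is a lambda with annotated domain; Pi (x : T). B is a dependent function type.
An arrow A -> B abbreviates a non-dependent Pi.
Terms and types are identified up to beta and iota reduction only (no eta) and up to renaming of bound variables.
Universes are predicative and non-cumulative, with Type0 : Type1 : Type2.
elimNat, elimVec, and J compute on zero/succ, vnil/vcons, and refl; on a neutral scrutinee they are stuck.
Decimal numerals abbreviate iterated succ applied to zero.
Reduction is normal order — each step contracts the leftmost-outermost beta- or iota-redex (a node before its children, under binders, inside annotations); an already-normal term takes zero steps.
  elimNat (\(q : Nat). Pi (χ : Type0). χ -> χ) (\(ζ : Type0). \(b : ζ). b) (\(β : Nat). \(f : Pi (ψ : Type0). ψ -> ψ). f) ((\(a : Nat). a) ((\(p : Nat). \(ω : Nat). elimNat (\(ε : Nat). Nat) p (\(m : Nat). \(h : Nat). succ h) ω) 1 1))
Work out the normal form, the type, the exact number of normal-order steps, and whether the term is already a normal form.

resulting normal form:
  \(q : Type0). \(χ : q). χ
the term's type:
  Pi (q : Type0). q -> q
steps to reach normal form (normal order): 14
started in normal form: no
first contracted redex: a beta-redex
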